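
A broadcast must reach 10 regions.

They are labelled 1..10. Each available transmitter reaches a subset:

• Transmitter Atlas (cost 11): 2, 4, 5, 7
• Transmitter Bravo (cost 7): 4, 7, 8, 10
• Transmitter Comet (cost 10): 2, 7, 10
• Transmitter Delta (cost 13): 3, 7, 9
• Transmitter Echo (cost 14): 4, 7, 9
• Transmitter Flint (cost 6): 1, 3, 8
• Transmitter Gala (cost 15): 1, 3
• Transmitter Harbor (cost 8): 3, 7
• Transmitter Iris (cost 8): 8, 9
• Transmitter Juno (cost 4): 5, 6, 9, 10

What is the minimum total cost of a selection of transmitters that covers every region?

Atlas, Flint, Juno together cover every region (Atlas ∪ Flint ∪ Juno = {1, 2, 3, 4, 5, 6, 7, 8, 9, 10}); total cost 11 + 6 + 4 = 21.
The greedy pick Juno, Flint, Bravo, Comet costs 27; no covering selection beats 21.

21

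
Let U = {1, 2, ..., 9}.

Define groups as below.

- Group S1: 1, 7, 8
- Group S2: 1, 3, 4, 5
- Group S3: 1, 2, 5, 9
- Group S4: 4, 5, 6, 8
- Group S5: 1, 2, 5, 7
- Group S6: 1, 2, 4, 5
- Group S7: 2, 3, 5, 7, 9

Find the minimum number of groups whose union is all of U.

3

S1, S4, and S7 cover everything between them: the union {1, 2, 3, 4, 5, 6, 7, 8, 9} is all of U.
Only S4 contains 6, so S4 is forced; the remaining 5 points need at least 2 more groups (each remaining group adds at most 4) — so at least 3 groups are needed, and 3 is optimal.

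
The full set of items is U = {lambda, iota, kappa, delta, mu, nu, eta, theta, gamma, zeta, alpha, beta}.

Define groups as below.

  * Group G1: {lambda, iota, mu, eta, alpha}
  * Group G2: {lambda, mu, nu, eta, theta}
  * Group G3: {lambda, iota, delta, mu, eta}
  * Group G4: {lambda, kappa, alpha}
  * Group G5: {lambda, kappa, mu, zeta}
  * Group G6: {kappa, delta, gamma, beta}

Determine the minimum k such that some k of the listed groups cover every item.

Take {G1, G2, G5, G6}. Their union is {lambda, iota, kappa, delta, mu, nu, eta, theta, gamma, zeta, alpha, beta}, which is all 12 items.
Only G5 contains zeta, so G5 is forced; the remaining 8 items need at least 3 more groups (each remaining group adds at most 3) — so at least 4 groups are needed, and 4 is optimal.

4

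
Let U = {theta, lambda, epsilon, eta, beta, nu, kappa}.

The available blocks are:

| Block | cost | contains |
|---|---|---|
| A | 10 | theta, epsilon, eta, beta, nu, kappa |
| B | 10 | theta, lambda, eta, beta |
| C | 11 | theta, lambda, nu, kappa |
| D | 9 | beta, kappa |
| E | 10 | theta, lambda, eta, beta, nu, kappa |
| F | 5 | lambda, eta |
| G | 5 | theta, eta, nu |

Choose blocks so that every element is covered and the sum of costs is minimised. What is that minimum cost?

15

A, F together cover every element (A ∪ F = {theta, lambda, epsilon, eta, beta, nu, kappa}); total cost 10 + 5 = 15.
No covering selection has total cost below 15.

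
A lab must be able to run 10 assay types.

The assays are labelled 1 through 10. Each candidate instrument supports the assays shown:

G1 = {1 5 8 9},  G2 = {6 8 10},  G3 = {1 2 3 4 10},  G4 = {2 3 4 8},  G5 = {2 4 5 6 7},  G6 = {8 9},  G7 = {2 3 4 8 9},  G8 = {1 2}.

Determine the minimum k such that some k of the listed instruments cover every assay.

Take {G3, G5, G6}. Their union is {1, 2, 3, 4, 5, 6, 7, 8, 9, 10}, which is all 10 assays.
Only G5 contains 7, so G5 is forced; the remaining 5 assays need at least 2 more instruments (each remaining instrument adds at most 3) — so at least 3 instruments are needed, and 3 is optimal.

3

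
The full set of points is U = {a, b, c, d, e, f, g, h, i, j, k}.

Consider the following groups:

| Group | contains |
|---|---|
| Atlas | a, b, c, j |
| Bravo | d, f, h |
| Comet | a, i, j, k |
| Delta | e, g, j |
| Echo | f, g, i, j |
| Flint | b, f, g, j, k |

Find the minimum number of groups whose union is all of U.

4

Atlas and Bravo and Comet and Delta together: Atlas ∪ Bravo ∪ Comet ∪ Delta = {a, b, c, d, e, f, g, h, i, j, k} — every point is covered.
Only Atlas contains c, so Atlas is forced; the remaining 7 points need at least 3 more groups (each remaining group adds at most 3) — so at least 4 groups are needed, and 4 is optimal.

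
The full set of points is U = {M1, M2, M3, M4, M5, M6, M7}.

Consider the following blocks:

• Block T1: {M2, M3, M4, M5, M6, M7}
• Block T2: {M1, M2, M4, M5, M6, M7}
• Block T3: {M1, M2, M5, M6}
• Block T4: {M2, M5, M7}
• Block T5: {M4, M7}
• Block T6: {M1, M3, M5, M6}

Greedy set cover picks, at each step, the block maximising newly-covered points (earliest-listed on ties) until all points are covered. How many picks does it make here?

2

Greedy: pick T1 (covers 6 new) → pick T2 (covers 1 new). Total picks: 2.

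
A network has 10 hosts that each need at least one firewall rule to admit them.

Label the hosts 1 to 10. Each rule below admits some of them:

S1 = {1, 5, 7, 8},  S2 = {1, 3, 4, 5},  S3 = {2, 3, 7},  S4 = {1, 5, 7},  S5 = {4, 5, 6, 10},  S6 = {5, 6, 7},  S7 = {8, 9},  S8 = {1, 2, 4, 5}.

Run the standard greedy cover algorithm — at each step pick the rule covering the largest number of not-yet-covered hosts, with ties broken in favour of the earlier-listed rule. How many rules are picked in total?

Greedy: pick S1 (covers 4 new) → pick S5 (covers 3 new) → pick S3 (covers 2 new) → pick S7 (covers 1 new). Total picks: 4.

4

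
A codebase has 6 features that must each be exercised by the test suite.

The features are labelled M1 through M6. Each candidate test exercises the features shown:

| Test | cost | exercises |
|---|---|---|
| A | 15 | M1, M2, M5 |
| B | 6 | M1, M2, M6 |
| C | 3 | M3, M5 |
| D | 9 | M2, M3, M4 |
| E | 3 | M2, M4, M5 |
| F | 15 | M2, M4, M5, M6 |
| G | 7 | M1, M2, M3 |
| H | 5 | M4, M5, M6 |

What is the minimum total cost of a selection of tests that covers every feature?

12

G, H together cover every feature (G ∪ H = {M1, M2, M3, M4, M5, M6}); total cost 7 + 5 = 12.
No covering selection has total cost below 12.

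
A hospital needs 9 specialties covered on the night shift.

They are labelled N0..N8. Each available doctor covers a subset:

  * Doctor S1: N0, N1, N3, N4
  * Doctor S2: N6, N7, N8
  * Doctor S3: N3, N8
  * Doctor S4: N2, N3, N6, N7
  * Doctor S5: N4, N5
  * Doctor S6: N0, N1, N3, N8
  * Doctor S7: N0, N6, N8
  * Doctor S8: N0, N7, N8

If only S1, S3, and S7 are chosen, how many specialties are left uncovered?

Union of S1, S3, S7 = {N0, N1, N3, N4, N6, N8}.
Not covered: N2, N5, N7 — 3 specialties.

3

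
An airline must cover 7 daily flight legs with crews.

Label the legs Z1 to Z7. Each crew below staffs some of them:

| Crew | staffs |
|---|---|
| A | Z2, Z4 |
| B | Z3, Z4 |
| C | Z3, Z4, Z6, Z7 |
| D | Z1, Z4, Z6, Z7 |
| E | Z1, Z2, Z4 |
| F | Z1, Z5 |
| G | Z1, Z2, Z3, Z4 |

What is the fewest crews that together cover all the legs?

3

Take {A, C, F}. Their union is {Z1, Z2, Z3, Z4, Z5, Z6, Z7}, which is all 7 legs.
Only F contains Z5, so F is forced; the remaining 5 legs need at least 2 more crews (each remaining crew adds at most 4) — so at least 3 crews are needed, and 3 is optimal.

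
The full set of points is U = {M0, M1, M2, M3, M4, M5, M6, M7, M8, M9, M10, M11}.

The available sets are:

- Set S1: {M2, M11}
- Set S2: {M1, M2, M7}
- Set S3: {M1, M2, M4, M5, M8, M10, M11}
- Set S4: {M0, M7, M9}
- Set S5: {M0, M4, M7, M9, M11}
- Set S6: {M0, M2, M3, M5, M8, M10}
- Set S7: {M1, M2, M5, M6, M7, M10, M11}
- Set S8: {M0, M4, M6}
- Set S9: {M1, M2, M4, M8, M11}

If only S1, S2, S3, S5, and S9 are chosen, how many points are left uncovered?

2

Union of S1, S2, S3, S5, S9 = {M0, M1, M2, M4, M5, M7, M8, M9, M10, M11}.
Not covered: M3, M6 — 2 points.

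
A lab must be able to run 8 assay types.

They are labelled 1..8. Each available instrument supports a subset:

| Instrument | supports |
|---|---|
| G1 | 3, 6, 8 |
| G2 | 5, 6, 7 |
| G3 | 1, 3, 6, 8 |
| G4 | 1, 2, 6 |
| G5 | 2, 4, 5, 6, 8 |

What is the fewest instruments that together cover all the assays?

G2 and G3 and G5 together: G2 ∪ G3 ∪ G5 = {1, 2, 3, 4, 5, 6, 7, 8} — every assay is covered.
Only G5 contains 4, so G5 is forced; the remaining 3 assays need at least 2 more instruments (each remaining instrument adds at most 2) — so at least 3 instruments are needed, and 3 is optimal.

3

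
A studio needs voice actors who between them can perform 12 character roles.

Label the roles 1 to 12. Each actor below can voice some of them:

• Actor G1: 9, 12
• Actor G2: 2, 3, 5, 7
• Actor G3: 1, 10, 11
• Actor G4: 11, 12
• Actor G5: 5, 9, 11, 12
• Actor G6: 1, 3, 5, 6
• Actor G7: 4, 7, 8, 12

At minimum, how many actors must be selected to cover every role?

Take {G2, G3, G5, G6, G7}. Their union is {1, 2, 3, 4, 5, 6, 7, 8, 9, 10, 11, 12}, which is all 12 roles.
No 4 of the 7 actors cover everything (all 35 combinations miss at least one role), so 5 is optimal.

5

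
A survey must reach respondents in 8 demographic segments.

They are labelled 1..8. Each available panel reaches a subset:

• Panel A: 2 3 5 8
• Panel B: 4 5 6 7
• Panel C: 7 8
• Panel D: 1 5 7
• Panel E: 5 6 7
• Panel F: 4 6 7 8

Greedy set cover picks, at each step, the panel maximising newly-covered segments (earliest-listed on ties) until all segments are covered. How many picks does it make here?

3

Greedy: pick A (covers 4 new) → pick B (covers 3 new) → pick D (covers 1 new). Total picks: 3.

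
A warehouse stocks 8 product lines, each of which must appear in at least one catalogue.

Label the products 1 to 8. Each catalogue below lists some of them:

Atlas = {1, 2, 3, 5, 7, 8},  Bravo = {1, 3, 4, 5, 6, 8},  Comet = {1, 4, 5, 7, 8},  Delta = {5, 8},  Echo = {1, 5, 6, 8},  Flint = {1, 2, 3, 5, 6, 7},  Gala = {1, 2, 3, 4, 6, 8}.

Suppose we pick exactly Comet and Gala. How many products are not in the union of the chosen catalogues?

0

Union of Comet, Gala = {1, 2, 3, 4, 5, 6, 7, 8} — that's every product, so 0 are uncovered.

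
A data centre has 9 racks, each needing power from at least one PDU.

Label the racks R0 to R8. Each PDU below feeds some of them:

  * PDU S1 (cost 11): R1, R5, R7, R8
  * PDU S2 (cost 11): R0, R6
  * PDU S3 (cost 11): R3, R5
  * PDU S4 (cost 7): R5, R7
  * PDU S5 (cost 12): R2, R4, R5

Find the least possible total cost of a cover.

S1, S2, S3, S5 together cover every rack (S1 ∪ S2 ∪ S3 ∪ S5 = {R0, R1, R2, R3, R4, R5, R6, R7, R8}); total cost 11 + 11 + 11 + 12 = 45.
No covering selection has total cost below 45.

45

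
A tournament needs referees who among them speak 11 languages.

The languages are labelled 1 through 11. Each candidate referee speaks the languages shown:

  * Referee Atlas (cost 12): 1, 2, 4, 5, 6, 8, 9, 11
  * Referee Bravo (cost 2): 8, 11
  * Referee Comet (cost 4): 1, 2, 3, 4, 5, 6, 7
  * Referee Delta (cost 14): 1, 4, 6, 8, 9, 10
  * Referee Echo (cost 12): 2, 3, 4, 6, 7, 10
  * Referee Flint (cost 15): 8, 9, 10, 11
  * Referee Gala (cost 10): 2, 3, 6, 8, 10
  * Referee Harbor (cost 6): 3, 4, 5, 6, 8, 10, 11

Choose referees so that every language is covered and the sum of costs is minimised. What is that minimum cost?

Comet, Flint together cover every language (Comet ∪ Flint = {1, 2, 3, 4, 5, 6, 7, 8, 9, 10, 11}); total cost 4 + 15 = 19.
The greedy pick Comet, Bravo, Harbor, Atlas costs 24; no covering selection beats 19.

19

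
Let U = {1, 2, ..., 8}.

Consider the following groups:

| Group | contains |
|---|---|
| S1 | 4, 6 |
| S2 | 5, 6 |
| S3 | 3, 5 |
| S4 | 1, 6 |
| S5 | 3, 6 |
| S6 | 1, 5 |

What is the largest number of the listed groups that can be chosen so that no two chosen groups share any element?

S1, S3 are pairwise disjoint (S1={4,6}; S3={3,5}).
Every remaining group overlaps one of these, and no 3 of the listed groups are pairwise disjoint, so 2 is the maximum.

2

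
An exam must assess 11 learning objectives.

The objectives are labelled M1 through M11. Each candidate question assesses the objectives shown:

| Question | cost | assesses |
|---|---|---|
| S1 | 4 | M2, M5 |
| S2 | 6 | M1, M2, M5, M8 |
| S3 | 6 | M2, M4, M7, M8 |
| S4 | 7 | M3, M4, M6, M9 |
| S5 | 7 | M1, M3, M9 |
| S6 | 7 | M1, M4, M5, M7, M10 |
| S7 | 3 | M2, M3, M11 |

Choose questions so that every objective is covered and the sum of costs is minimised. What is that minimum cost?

S3, S4, S6, S7 together cover every objective (S3 ∪ S4 ∪ S6 ∪ S7 = {M1, M2, M3, M4, M5, M6, M7, M8, M9, M10, M11}); total cost 6 + 7 + 7 + 3 = 23.
No covering selection has total cost below 23.

23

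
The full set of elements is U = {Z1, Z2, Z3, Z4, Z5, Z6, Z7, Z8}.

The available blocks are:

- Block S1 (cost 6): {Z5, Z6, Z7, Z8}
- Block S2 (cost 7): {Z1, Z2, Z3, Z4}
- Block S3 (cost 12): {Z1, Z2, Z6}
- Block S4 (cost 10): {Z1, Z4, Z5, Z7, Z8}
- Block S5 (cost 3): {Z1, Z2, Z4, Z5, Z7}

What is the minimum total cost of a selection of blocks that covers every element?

13

S1, S2 together cover every element (S1 ∪ S2 = {Z1, Z2, Z3, Z4, Z5, Z6, Z7, Z8}); total cost 6 + 7 = 13.
The greedy pick S5, S1, S2 costs 16; no covering selection beats 13.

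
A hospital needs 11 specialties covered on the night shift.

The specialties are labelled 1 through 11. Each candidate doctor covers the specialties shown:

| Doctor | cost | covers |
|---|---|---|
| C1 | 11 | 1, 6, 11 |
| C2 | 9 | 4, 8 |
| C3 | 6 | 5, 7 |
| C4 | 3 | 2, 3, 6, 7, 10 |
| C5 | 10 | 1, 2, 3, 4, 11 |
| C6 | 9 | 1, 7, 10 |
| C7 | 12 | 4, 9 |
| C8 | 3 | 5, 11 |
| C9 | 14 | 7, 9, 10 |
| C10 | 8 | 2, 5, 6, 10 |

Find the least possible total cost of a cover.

36

C2, C4, C6, C7, C8 together cover every specialty (C2 ∪ C4 ∪ C6 ∪ C7 ∪ C8 = {1, 2, 3, 4, 5, 6, 7, 8, 9, 10, 11}); total cost 9 + 3 + 9 + 12 + 3 = 36.
No covering selection has total cost below 36.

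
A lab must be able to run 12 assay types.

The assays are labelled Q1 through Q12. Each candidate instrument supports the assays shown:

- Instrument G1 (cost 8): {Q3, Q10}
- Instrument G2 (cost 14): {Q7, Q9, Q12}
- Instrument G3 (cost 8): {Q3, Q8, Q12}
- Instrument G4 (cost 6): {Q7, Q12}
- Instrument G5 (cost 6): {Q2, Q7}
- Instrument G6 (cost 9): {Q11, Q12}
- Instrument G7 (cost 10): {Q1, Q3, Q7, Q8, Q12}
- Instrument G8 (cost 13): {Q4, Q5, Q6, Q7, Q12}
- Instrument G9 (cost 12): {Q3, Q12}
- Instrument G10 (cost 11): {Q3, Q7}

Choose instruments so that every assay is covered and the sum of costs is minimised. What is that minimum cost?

60

G1, G2, G5, G6, G7, G8 together cover every assay (G1 ∪ G2 ∪ G5 ∪ G6 ∪ G7 ∪ G8 = {Q1, Q2, Q3, Q4, Q5, Q6, Q7, Q8, Q9, Q10, Q11, Q12}); total cost 8 + 14 + 6 + 9 + 10 + 13 = 60.
No covering selection has total cost below 60.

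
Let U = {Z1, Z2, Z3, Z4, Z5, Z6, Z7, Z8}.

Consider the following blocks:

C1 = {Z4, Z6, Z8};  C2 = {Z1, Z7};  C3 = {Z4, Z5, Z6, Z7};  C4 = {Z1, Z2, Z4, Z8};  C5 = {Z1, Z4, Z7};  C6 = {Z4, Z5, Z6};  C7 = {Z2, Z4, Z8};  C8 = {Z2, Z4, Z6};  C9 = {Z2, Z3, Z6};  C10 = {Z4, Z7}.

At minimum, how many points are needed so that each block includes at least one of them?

3

Take H = {Z1, Z4, Z6}. Each listed block contains at least one of these, so H is a hitting set of size 3.
No choice of 2 points meets every block, so 3 is the minimum.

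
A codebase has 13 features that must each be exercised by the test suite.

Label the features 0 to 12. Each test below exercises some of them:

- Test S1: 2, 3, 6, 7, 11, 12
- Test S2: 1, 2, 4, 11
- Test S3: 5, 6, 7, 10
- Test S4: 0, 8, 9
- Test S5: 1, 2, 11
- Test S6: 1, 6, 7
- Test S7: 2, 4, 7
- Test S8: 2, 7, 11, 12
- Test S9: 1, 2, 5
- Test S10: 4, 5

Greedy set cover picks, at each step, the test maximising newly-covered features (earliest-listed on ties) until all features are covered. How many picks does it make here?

Greedy: pick S1 (covers 6 new) → pick S4 (covers 3 new) → pick S2 (covers 2 new) → pick S3 (covers 2 new). Total picks: 4.

4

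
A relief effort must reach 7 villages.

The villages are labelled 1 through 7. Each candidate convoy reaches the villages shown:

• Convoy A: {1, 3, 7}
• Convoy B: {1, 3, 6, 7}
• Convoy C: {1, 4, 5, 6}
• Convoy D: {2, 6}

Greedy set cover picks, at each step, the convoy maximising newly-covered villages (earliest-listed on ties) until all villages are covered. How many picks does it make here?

3

Greedy: pick B (covers 4 new) → pick C (covers 2 new) → pick D (covers 1 new). Total picks: 3.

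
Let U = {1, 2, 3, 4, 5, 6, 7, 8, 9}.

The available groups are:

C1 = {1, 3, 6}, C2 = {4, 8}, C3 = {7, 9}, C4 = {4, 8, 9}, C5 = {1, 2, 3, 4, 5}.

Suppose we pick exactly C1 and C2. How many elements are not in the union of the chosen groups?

4

Union of C1, C2 = {1, 3, 4, 6, 8}.
Not covered: 2, 5, 7, 9 — 4 elements.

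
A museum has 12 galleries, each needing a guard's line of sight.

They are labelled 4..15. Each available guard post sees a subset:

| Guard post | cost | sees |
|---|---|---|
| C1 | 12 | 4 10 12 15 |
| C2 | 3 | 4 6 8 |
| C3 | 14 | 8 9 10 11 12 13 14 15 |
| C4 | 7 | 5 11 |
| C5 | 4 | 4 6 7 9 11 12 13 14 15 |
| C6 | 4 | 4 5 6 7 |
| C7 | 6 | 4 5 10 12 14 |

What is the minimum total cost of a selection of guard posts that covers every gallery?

C2, C5, C7 together cover every gallery (C2 ∪ C5 ∪ C7 = {4, 5, 6, 7, 8, 9, 10, 11, 12, 13, 14, 15}); total cost 3 + 4 + 6 = 13.
No covering selection has total cost below 13.

13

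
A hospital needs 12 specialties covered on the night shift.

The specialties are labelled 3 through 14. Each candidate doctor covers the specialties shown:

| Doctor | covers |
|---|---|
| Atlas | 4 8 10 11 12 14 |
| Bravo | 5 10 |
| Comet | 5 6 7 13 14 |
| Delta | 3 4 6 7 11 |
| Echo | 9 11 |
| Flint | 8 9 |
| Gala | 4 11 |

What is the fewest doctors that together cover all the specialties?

Atlas and Comet and Delta and Flint together: Atlas ∪ Comet ∪ Delta ∪ Flint = {3, 4, 5, 6, 7, 8, 9, 10, 11, 12, 13, 14} — every specialty is covered.
No 3 of the 7 doctors cover everything (all 35 combinations miss at least one specialty), so 4 is optimal.

4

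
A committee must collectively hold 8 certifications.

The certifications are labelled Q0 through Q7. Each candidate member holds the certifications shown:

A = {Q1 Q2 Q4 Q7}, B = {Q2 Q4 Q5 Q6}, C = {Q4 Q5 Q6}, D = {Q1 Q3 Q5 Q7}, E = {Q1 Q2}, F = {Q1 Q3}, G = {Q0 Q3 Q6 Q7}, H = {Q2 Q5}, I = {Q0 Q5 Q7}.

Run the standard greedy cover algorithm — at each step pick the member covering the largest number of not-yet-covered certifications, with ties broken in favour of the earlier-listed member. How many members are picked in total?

3

Greedy: pick A (covers 4 new) → pick G (covers 3 new) → pick B (covers 1 new). Total picks: 3.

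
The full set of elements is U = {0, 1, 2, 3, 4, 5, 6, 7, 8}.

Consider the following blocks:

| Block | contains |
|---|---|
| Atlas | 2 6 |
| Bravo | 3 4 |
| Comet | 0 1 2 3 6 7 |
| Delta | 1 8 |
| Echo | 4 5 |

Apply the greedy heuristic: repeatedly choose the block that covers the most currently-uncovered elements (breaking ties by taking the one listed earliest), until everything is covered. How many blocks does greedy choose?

3

Greedy: pick Comet (covers 6 new) → pick Echo (covers 2 new) → pick Delta (covers 1 new). Total picks: 3.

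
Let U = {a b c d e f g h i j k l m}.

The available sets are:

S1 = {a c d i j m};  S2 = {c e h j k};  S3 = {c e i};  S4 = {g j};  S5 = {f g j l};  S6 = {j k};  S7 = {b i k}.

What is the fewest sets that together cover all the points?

4

S1 and S2 and S5 and S7 together: S1 ∪ S2 ∪ S5 ∪ S7 = {a, b, c, d, e, f, g, h, i, j, k, l, m} — every point is covered.
Only S1 contains a, so S1 is forced; the remaining 7 points need at least 3 more sets (each remaining set adds at most 3) — so at least 4 sets are needed, and 4 is optimal.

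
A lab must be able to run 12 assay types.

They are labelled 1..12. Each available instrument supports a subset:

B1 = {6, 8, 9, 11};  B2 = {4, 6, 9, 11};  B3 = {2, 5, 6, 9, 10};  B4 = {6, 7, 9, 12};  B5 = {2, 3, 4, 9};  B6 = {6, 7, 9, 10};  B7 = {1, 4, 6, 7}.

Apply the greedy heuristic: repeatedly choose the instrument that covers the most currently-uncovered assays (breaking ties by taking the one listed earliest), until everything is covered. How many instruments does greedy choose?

5

Greedy: pick B3 (covers 5 new) → pick B7 (covers 3 new) → pick B1 (covers 2 new) → pick B4 (covers 1 new) → pick B5 (covers 1 new). Total picks: 5.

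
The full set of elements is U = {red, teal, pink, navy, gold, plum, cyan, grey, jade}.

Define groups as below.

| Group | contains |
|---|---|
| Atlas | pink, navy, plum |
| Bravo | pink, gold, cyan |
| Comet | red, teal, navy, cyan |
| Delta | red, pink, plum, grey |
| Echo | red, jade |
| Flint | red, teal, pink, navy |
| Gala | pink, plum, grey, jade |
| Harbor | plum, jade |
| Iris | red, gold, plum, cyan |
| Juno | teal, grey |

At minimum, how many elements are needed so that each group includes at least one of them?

4

The 4 elements {red, teal, pink, jade} hit every group.
No choice of 3 elements meets every group, so 4 is the minimum.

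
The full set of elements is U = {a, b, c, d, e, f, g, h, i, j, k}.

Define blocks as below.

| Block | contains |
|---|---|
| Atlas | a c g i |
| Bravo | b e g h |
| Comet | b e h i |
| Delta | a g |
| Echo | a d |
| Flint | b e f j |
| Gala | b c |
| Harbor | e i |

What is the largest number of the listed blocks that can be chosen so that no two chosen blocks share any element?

Echo, Gala, Harbor are pairwise disjoint (Echo={a,d}; Gala={b,c}; Harbor={e,i}).
Every remaining block overlaps one of these, and no 4 of the listed blocks are pairwise disjoint, so 3 is the maximum.

3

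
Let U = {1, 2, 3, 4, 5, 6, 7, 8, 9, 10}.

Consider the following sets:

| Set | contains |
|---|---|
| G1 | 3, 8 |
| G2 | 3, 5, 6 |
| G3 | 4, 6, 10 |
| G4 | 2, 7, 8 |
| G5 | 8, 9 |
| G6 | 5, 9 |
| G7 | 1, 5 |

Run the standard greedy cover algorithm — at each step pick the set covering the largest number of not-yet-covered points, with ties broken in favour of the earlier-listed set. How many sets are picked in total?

5

Greedy: pick G2 (covers 3 new) → pick G4 (covers 3 new) → pick G3 (covers 2 new) → pick G5 (covers 1 new) → pick G7 (covers 1 new). Total picks: 5.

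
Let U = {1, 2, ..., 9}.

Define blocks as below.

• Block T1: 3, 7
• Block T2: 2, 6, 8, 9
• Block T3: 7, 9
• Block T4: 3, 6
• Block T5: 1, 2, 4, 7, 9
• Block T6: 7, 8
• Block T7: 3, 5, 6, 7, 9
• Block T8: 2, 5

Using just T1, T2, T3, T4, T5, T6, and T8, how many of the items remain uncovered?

0

Union of T1, T2, T3, T4, T5, T6, T8 = {1, 2, 3, 4, 5, 6, 7, 8, 9} — that's every item, so 0 are uncovered.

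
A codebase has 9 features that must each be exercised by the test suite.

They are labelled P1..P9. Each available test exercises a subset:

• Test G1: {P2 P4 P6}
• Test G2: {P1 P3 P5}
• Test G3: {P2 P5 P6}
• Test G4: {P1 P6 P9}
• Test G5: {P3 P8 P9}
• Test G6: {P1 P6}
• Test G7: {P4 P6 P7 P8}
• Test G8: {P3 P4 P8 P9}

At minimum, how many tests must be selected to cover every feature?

4

G1 and G2 and G7 and G8 together: G1 ∪ G2 ∪ G7 ∪ G8 = {P1, P2, P3, P4, P5, P6, P7, P8, P9} — every feature is covered.
No 3 of the 8 tests cover everything (all 56 combinations miss at least one feature), so 4 is optimal.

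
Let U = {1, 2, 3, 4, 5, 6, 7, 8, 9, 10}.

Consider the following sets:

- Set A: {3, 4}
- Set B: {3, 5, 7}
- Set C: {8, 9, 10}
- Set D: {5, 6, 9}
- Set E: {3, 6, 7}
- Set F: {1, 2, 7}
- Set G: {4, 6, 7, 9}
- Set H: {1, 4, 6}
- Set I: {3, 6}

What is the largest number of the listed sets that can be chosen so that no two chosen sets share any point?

3

A, C, F are pairwise disjoint (A={3,4}; C={8,9,10}; F={1,2,7}).
Every remaining set overlaps one of these, and no 4 of the listed sets are pairwise disjoint, so 3 is the maximum.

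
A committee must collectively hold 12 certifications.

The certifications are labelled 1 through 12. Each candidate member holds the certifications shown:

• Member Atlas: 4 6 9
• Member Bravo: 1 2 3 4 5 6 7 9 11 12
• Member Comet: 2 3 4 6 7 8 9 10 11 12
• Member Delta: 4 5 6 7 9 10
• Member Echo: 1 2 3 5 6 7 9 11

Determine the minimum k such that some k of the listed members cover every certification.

2

Take {Bravo, Comet}. Their union is {1, 2, 3, 4, 5, 6, 7, 8, 9, 10, 11, 12}, which is all 12 certifications.
No single member has all 12 certifications (the largest, Bravo, has 10), so 2 is optimal.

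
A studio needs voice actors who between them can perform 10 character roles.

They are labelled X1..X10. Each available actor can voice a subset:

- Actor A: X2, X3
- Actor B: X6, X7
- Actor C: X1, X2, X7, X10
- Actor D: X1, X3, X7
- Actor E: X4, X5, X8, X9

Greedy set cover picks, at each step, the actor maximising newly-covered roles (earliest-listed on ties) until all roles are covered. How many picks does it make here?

4

Greedy: pick C (covers 4 new) → pick E (covers 4 new) → pick A (covers 1 new) → pick B (covers 1 new). Total picks: 4.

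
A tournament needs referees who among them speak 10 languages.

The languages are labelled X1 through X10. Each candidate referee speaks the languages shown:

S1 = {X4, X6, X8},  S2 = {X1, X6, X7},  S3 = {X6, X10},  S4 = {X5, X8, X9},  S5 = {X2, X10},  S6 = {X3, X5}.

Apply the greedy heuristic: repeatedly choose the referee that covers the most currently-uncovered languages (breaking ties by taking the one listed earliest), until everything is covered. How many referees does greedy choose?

5

Greedy: pick S1 (covers 3 new) → pick S2 (covers 2 new) → pick S4 (covers 2 new) → pick S5 (covers 2 new) → pick S6 (covers 1 new). Total picks: 5.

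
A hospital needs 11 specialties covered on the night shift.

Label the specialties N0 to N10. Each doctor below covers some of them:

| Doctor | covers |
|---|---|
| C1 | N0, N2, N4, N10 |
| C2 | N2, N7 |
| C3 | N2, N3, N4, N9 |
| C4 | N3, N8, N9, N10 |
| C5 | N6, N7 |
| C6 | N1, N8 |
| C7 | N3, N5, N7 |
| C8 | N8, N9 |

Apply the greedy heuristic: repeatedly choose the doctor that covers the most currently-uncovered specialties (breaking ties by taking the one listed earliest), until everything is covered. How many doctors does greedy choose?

Greedy: pick C1 (covers 4 new) → pick C4 (covers 3 new) → pick C5 (covers 2 new) → pick C6 (covers 1 new) → pick C7 (covers 1 new). Total picks: 5.

5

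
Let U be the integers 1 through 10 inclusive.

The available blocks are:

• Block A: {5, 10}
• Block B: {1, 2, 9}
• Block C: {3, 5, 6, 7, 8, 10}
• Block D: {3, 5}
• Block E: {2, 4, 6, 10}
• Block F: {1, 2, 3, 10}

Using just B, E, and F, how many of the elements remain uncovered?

3

Union of B, E, F = {1, 2, 3, 4, 6, 9, 10}.
Not covered: 5, 7, 8 — 3 elements.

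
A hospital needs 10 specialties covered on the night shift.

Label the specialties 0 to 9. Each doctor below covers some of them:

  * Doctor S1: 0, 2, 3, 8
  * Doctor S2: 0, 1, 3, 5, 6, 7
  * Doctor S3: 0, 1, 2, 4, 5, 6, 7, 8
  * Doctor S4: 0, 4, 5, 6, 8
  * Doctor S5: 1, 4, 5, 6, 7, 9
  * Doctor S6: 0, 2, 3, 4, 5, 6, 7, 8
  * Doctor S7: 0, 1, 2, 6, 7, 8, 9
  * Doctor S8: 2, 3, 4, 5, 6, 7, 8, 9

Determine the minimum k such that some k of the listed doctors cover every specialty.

2

S1 and S5 together: S1 ∪ S5 = {0, 1, 2, 3, 4, 5, 6, 7, 8, 9} — every specialty is covered.
No single doctor has all 10 specialties (the largest, S3, has 8), so 2 is optimal.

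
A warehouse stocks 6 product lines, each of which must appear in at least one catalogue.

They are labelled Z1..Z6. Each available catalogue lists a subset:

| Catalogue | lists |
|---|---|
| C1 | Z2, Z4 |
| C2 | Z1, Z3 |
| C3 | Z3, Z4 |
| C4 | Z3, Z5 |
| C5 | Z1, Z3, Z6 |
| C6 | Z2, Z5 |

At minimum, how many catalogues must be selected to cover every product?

3

C3 and C5 and C6 together: C3 ∪ C5 ∪ C6 = {Z1, Z2, Z3, Z4, Z5, Z6} — every product is covered.
Only C5 contains Z6, so C5 is forced; the remaining 3 products need at least 2 more catalogues (each remaining catalogue adds at most 2) — so at least 3 catalogues are needed, and 3 is optimal.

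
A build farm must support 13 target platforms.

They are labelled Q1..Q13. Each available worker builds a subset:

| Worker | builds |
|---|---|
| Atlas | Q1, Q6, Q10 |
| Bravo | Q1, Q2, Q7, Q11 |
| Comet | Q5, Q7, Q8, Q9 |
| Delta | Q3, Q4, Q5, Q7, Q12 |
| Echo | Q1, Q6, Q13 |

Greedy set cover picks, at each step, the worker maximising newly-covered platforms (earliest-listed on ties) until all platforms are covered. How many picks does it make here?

5

Greedy: pick Delta (covers 5 new) → pick Atlas (covers 3 new) → pick Bravo (covers 2 new) → pick Comet (covers 2 new) → pick Echo (covers 1 new). Total picks: 5.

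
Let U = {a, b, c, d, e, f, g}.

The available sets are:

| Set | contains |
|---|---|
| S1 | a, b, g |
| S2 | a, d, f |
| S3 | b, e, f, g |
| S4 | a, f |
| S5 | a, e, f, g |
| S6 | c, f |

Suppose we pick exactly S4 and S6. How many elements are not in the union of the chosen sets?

Union of S4, S6 = {a, c, f}.
Not covered: b, d, e, g — 4 elements.

4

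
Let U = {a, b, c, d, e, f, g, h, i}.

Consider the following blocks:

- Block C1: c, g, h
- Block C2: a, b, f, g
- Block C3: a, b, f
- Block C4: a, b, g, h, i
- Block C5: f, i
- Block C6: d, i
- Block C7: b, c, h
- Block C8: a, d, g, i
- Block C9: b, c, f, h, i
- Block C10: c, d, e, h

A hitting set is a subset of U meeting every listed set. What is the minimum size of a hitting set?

The 3 items {c, f, i} hit every block.
The blocks C1, C3, C6 are pairwise disjoint, so any hitting set needs a separate item for each — at least 3. Hence 3 is optimal.

3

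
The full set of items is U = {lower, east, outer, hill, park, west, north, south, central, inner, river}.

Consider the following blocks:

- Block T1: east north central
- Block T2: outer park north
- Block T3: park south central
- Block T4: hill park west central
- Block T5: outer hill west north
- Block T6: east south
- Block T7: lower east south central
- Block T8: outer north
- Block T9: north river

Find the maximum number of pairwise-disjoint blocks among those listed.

T4, T6, T8 are pairwise disjoint (T4={hill,park,west,central}; T6={east,south}; T8={outer,north}).
Every remaining block overlaps one of these, and no 4 of the listed blocks are pairwise disjoint, so 3 is the maximum.

3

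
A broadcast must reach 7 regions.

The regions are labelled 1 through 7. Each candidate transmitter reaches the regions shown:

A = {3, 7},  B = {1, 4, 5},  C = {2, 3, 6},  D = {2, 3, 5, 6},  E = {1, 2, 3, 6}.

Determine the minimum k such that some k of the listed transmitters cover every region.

Take {A, B, D}. Their union is {1, 2, 3, 4, 5, 6, 7}, which is all 7 regions.
Only B contains 4, so B is forced; the remaining 4 regions need at least 2 more transmitters (each remaining transmitter adds at most 3) — so at least 3 transmitters are needed, and 3 is optimal.

3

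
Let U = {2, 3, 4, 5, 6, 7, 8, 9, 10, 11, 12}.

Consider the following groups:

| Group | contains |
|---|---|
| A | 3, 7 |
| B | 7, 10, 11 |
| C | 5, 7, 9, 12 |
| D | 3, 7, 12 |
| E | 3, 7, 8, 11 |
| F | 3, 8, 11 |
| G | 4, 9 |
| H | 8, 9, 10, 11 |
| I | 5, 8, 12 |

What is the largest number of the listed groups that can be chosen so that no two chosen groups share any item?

3

A, G, I are pairwise disjoint (A={3,7}; G={4,9}; I={5,8,12}).
Every remaining group overlaps one of these, and no 4 of the listed groups are pairwise disjoint, so 3 is the maximum.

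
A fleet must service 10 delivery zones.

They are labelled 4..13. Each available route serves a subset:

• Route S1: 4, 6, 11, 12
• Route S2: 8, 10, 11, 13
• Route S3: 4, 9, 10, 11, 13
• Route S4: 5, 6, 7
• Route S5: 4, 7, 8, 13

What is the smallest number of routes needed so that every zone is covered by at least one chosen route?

4

S1 and S3 and S4 and S5 together: S1 ∪ S3 ∪ S4 ∪ S5 = {4, 5, 6, 7, 8, 9, 10, 11, 12, 13} — every zone is covered.
No 3 of the 5 routes cover everything (all 10 combinations miss at least one zone), so 4 is optimal.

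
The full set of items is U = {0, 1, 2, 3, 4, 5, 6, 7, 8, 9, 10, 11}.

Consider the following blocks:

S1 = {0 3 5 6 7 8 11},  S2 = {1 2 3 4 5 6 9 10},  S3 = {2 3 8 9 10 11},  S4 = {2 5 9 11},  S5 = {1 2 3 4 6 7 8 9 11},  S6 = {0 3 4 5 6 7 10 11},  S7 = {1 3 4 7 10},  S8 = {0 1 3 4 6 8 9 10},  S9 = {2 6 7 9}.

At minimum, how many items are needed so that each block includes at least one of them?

H = {7, 9} meets every block (each contains at least one member of H), and |H| = 2.
The blocks S4, S7 are pairwise disjoint, so any hitting set needs a separate item for each — at least 2. Hence 2 is optimal.

2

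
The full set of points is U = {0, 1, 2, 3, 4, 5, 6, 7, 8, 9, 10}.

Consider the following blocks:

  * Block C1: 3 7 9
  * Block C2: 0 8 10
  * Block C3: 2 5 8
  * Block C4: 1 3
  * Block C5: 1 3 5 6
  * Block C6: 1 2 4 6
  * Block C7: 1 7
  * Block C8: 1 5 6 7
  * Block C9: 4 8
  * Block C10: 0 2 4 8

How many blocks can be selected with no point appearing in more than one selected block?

3

C1, C2, C6 are pairwise disjoint (C1={3,7,9}; C2={0,8,10}; C6={1,2,4,6}).
Every remaining block overlaps one of these, and no 4 of the listed blocks are pairwise disjoint, so 3 is the maximum.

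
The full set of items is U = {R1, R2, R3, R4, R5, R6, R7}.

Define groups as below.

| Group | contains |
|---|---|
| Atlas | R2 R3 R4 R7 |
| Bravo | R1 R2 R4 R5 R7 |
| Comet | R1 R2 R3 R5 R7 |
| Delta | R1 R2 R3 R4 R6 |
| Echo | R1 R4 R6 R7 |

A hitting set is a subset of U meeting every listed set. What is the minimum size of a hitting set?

Take H = {R6, R7}. Each listed group contains at least one of these, so H is a hitting set of size 2.
No single item lies in every group, so at least 2 are needed and 2 is optimal.

2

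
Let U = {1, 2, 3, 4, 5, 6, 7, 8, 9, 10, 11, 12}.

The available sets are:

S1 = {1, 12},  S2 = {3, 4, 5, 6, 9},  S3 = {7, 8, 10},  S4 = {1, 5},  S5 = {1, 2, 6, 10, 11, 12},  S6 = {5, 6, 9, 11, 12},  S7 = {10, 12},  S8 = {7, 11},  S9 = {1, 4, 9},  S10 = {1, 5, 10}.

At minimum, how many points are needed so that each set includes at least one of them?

4

The 4 points {1, 5, 10, 11} hit every set.
No choice of 3 points meets every set, so 4 is the minimum.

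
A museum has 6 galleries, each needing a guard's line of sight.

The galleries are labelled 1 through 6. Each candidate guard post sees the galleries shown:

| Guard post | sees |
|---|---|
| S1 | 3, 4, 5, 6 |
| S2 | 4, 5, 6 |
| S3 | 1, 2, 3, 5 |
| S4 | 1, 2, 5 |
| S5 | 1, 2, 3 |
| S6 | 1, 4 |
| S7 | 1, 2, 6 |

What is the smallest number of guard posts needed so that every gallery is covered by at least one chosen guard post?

2

Take {S1, S7}. Their union is {1, 2, 3, 4, 5, 6}, which is all 6 galleries.
No single guard post has all 6 galleries (the largest, S1, has 4), so 2 is optimal.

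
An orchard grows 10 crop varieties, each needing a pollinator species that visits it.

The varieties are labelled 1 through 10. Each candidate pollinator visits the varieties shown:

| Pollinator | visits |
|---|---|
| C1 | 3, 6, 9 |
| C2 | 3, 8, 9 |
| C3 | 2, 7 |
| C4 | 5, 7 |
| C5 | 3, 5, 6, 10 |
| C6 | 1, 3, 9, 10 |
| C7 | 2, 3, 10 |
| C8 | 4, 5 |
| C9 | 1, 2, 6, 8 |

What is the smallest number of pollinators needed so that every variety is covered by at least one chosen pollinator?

C3 and C6 and C8 and C9 together: C3 ∪ C6 ∪ C8 ∪ C9 = {1, 2, 3, 4, 5, 6, 7, 8, 9, 10} — every variety is covered.
No 3 of the 9 pollinators cover everything (all 84 combinations miss at least one variety), so 4 is optimal.

4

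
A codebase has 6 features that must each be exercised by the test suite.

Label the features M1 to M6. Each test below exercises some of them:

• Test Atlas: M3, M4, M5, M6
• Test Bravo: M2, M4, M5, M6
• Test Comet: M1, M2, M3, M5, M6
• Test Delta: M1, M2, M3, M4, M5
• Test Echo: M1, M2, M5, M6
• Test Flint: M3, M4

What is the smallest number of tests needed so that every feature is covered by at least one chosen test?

Take {Echo, Flint}. Their union is {M1, M2, M3, M4, M5, M6}, which is all 6 features.
No single test has all 6 features (the largest, Comet, has 5), so 2 is optimal.

2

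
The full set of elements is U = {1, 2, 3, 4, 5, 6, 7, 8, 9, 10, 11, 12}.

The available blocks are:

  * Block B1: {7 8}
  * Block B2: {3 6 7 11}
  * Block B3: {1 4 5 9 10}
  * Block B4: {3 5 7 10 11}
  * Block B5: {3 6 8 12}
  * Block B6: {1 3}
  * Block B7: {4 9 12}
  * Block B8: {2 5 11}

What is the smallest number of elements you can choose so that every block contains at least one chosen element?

The 4 elements {3, 4, 5, 8} hit every block.
The blocks B1, B6, B7, B8 are pairwise disjoint, so any hitting set needs a separate element for each — at least 4. Hence 4 is optimal.

4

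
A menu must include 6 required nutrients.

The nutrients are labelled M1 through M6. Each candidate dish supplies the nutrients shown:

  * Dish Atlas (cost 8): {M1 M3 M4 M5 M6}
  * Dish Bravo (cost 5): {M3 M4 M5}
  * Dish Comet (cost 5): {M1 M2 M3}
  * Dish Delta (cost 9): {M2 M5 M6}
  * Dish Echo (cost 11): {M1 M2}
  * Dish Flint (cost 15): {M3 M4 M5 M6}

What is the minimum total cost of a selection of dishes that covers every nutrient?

13

Atlas, Comet together cover every nutrient (Atlas ∪ Comet = {M1, M2, M3, M4, M5, M6}); total cost 8 + 5 = 13.
No covering selection has total cost below 13.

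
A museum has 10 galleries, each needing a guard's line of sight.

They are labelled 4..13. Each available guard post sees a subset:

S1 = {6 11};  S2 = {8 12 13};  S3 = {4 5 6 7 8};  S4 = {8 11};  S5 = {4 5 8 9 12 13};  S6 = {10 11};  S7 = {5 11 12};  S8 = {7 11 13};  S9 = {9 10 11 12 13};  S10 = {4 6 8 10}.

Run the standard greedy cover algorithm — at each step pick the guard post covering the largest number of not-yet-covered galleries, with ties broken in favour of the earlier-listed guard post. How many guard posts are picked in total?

Greedy: pick S5 (covers 6 new) → pick S1 (covers 2 new) → pick S3 (covers 1 new) → pick S6 (covers 1 new). Total picks: 4.
(The true minimum cover uses only 2 guard posts, so greedy is not optimal here.)

4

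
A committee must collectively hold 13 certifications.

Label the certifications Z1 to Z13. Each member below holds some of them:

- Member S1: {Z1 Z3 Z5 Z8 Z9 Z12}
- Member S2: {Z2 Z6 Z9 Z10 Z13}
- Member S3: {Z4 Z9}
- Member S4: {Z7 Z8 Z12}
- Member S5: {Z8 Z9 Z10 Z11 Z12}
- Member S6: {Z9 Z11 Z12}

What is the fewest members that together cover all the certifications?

5

Take {S1, S2, S3, S4, S6}. Their union is {Z1, Z2, Z3, Z4, Z5, Z6, Z7, Z8, Z9, Z10, Z11, Z12, Z13}, which is all 13 certifications.
No 4 of the 6 members cover everything (all 15 combinations miss at least one certification), so 5 is optimal.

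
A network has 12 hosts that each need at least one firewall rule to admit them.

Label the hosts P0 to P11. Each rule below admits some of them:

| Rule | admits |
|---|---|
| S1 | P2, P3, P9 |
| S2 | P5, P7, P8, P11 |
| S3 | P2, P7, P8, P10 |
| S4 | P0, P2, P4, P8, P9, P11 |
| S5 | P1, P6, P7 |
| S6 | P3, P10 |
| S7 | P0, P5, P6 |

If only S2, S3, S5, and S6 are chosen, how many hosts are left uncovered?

Union of S2, S3, S5, S6 = {P1, P2, P3, P5, P6, P7, P8, P10, P11}.
Not covered: P0, P4, P9 — 3 hosts.

3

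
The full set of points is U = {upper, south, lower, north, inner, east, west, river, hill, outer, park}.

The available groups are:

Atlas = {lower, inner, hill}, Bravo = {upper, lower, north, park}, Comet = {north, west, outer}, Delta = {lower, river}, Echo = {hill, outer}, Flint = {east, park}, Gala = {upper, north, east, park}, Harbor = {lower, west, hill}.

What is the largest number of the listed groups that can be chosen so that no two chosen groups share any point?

3

Delta, Echo, Flint are pairwise disjoint (Delta={lower,river}; Echo={hill,outer}; Flint={east,park}).
Every remaining group overlaps one of these, and no 4 of the listed groups are pairwise disjoint, so 3 is the maximum.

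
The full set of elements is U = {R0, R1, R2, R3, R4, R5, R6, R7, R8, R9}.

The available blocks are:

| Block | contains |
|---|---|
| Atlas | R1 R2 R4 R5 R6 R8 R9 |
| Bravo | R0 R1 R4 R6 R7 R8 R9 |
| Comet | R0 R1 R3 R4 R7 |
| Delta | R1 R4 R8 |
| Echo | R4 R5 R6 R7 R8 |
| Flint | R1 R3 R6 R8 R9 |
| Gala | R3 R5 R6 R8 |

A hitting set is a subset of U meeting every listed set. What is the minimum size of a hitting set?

2

H = {R7, R8} meets every block (each contains at least one member of H), and |H| = 2.
No single element lies in every block, so at least 2 are needed and 2 is optimal.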